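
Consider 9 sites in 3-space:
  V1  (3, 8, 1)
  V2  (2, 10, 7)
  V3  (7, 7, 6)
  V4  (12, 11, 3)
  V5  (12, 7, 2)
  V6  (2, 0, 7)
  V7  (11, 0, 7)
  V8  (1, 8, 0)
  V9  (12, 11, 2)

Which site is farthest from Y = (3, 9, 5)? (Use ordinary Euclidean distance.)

V7

Compare squared distances (the ordering matches that of the actual distances):
|YV1|² = (3−3)² + (9−8)² + (5−1)² = 0 + 1 + 16 = 17
|YV2|² = (3−2)² + (9−10)² + (5−7)² = 1 + 1 + 4 = 6
|YV3|² = (3−7)² + (9−7)² + (5−6)² = 16 + 4 + 1 = 21
|YV4|² = (3−12)² + (9−11)² + (5−3)² = 81 + 4 + 4 = 89
|YV5|² = (3−12)² + (9−7)² + (5−2)² = 81 + 4 + 9 = 94
|YV6|² = (3−2)² + (9−0)² + (5−7)² = 1 + 81 + 4 = 86
|YV7|² = (3−11)² + (9−0)² + (5−7)² = 64 + 81 + 4 = 149
|YV8|² = (3−1)² + (9−8)² + (5−0)² = 4 + 1 + 25 = 30
|YV9|² = (3−12)² + (9−11)² + (5−2)² = 81 + 4 + 9 = 94
The largest is to V7.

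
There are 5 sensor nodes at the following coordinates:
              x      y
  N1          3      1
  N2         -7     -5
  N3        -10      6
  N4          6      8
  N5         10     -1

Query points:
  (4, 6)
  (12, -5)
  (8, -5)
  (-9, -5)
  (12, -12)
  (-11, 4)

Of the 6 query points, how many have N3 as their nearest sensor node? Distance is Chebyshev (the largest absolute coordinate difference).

1

(4, 6) — d to each: N1:5, N2:11, N3:14, N4:2, N5:7 → nearest is N4
(12, -5) — d to each: N1:9, N2:19, N3:22, N4:13, N5:4 → nearest is N5
(8, -5) — d to each: N1:6, N2:15, N3:18, N4:13, N5:4 → nearest is N5
(-9, -5) — d to each: N1:12, N2:2, N3:11, N4:15, N5:19 → nearest is N2
(12, -12) — d to each: N1:13, N2:19, N3:22, N4:20, N5:11 → nearest is N5
(-11, 4) — d to each: N1:14, N2:9, N3:2, N4:17, N5:21 → nearest is N3
1 of the 6 points has N3 as nearest.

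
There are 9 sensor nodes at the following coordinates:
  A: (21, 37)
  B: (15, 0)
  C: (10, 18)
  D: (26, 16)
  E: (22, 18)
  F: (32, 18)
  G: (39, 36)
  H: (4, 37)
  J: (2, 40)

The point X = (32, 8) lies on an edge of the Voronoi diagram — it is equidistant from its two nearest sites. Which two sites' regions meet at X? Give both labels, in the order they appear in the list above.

D and F

Squared distances from X to each site:
|XA|² = (32−21)² + (8−37)² = 121 + 841 = 962
|XB|² = (32−15)² + (8−0)² = 289 + 64 = 353
|XC|² = (32−10)² + (8−18)² = 484 + 100 = 584
|XD|² = (32−26)² + (8−16)² = 36 + 64 = 100
|XE|² = (32−22)² + (8−18)² = 100 + 100 = 200
|XF|² = (32−32)² + (8−18)² = 0 + 100 = 100
|XG|² = (32−39)² + (8−36)² = 49 + 784 = 833
|XH|² = (32−4)² + (8−37)² = 784 + 841 = 1625
|XJ|² = (32−2)² + (8−40)² = 900 + 1024 = 1924
X is equidistant from D and F (both at squared distance 100), and every other site is strictly farther — so X lies on the D–F Voronoi edge.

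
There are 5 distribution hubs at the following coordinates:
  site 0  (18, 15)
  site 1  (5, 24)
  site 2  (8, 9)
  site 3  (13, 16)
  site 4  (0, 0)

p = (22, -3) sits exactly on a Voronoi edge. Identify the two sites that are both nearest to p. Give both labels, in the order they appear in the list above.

Squared distances from p to each site:
d²(p, site 0) = (22−18)² + (-3−15)² = 16 + 324 = 340
d²(p, site 1) = (22−5)² + (-3−24)² = 289 + 729 = 1018
d²(p, site 2) = (22−8)² + (-3−9)² = 196 + 144 = 340
d²(p, site 3) = (22−13)² + (-3−16)² = 81 + 361 = 442
d²(p, site 4) = (22−0)² + (-3−0)² = 484 + 9 = 493
p is equidistant from site 0 and site 2 (both at squared distance 340), and every other site is strictly farther — so p lies on the site 0–site 2 Voronoi edge.

site 0 and site 2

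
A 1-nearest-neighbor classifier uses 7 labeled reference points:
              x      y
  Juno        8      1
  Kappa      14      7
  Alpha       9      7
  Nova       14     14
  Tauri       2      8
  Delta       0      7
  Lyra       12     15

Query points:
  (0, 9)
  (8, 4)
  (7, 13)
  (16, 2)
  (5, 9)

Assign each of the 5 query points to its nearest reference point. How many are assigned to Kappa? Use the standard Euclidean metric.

1

(0, 9) — d² to each: Juno:128, Kappa:200, Alpha:85, Nova:221, Tauri:5, Delta:4, Lyra:180 → nearest is Delta
(8, 4) — d² to each: Juno:9, Kappa:45, Alpha:10, Nova:136, Tauri:52, Delta:73, Lyra:137 → nearest is Juno
(7, 13) — d² to each: Juno:145, Kappa:85, Alpha:40, Nova:50, Tauri:50, Delta:85, Lyra:29 → nearest is Lyra
(16, 2) — d² to each: Juno:65, Kappa:29, Alpha:74, Nova:148, Tauri:232, Delta:281, Lyra:185 → nearest is Kappa
(5, 9) — d² to each: Juno:73, Kappa:85, Alpha:20, Nova:106, Tauri:10, Delta:29, Lyra:85 → nearest is Tauri
1 of the 5 points has Kappa as nearest.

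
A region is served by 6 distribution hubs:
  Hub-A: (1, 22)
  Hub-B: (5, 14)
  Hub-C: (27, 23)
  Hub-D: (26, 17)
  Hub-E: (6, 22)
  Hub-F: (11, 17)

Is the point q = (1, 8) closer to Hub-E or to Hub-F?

Compare squared distances:
d²(q, Hub-E) = (1−6)² + (8−22)² = 25 + 196 = 221
d²(q, Hub-F) = (1−11)² + (8−17)² = 100 + 81 = 181
221 > 181, so Hub-F is closer.

Hub-F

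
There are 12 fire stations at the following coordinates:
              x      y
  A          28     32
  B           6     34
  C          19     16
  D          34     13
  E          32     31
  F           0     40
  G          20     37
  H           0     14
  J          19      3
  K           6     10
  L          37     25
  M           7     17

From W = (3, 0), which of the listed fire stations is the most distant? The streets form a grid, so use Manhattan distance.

E

d(W,A) = |3−28| + |0−32| = 25 + 32 = 57
d(W,B) = |3−6| + |0−34| = 3 + 34 = 37
d(W,C) = |3−19| + |0−16| = 16 + 16 = 32
d(W,D) = |3−34| + |0−13| = 31 + 13 = 44
d(W,E) = |3−32| + |0−31| = 29 + 31 = 60
d(W,F) = |3−0| + |0−40| = 3 + 40 = 43
d(W,G) = |3−20| + |0−37| = 17 + 37 = 54
d(W,H) = |3−0| + |0−14| = 3 + 14 = 17
d(W,J) = |3−19| + |0−3| = 16 + 3 = 19
d(W,K) = |3−6| + |0−10| = 3 + 10 = 13
d(W,L) = |3−37| + |0−25| = 34 + 25 = 59
d(W,M) = |3−7| + |0−17| = 4 + 17 = 21
The largest is to E.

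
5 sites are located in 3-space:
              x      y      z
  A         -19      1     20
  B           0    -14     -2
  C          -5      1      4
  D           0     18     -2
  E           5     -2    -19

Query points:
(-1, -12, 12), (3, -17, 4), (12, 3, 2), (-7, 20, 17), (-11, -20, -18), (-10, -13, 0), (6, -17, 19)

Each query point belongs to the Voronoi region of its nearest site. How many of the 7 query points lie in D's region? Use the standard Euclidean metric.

1

(-1, -12, 12) — d² to each: A:557, B:201, C:249, D:1097, E:1097 → nearest is B
(3, -17, 4) — d² to each: A:1064, B:54, C:388, D:1270, E:758 → nearest is B
(12, 3, 2) — d² to each: A:1289, B:449, C:297, D:385, E:515 → nearest is C
(-7, 20, 17) — d² to each: A:514, B:1566, C:534, D:414, E:1924 → nearest is D
(-11, -20, -18) — d² to each: A:1949, B:413, C:961, D:1821, E:581 → nearest is B
(-10, -13, 0) — d² to each: A:677, B:105, C:237, D:1065, E:707 → nearest is B
(6, -17, 19) — d² to each: A:950, B:486, C:670, D:1702, E:1670 → nearest is B
1 of the 7 points has D as nearest.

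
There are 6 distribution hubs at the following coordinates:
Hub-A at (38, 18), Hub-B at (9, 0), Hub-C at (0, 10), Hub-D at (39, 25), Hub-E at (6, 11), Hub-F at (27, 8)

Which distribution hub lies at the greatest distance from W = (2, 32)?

Since √ is increasing, it suffices to compare squared distances:
d²(W, Hub-A) = (2−38)² + (32−18)² = 1296 + 196 = 1492
d²(W, Hub-B) = (2−9)² + (32−0)² = 49 + 1024 = 1073
d²(W, Hub-C) = (2−0)² + (32−10)² = 4 + 484 = 488
d²(W, Hub-D) = (2−39)² + (32−25)² = 1369 + 49 = 1418
d²(W, Hub-E) = (2−6)² + (32−11)² = 16 + 441 = 457
d²(W, Hub-F) = (2−27)² + (32−8)² = 625 + 576 = 1201
The largest is to Hub-A.

Hub-A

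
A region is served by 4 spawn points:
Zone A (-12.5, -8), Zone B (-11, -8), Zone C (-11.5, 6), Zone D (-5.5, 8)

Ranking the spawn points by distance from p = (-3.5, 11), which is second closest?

Squared Euclidean distances:
d²(p, Zone A) = (-3.5−(-12.5))² + (11−(-8))² = 81 + 361 = 442
d²(p, Zone B) = (-3.5−(-11))² + (11−(-8))² = 56.25 + 361 = 417.25
d²(p, Zone C) = (-3.5−(-11.5))² + (11−6)² = 64 + 25 = 89
d²(p, Zone D) = (-3.5−(-5.5))² + (11−8)² = 4 + 9 = 13
Sorted ascending: Zone D, Zone C, Zone B, … — the second-nearest is Zone C.

Zone C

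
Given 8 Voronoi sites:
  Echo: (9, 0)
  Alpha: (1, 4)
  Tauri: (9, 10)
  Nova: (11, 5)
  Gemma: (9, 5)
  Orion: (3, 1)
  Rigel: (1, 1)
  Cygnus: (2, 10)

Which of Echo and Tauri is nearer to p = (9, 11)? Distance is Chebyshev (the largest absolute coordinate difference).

Tauri

d(p, Echo) = max(0, 11) = 11
d(p, Tauri) = max(0, 1) = 1
11 > 1, so Tauri is closer.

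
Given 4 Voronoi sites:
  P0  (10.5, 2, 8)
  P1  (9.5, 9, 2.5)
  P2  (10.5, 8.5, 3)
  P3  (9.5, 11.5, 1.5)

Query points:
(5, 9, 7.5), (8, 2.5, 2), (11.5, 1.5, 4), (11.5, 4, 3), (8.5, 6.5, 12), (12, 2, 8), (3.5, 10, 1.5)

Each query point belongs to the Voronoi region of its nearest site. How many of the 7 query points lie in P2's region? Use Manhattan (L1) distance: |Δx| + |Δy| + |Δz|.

(5, 9, 7.5) — d to each: P0:13, P1:9.5, P2:10.5, P3:13 → nearest is P1
(8, 2.5, 2) — d to each: P0:9, P1:8.5, P2:9.5, P3:11 → nearest is P1
(11.5, 1.5, 4) — d to each: P0:5.5, P1:11, P2:9, P3:14.5 → nearest is P0
(11.5, 4, 3) — d to each: P0:8, P1:7.5, P2:5.5, P3:11 → nearest is P2
(8.5, 6.5, 12) — d to each: P0:10.5, P1:13, P2:13, P3:16.5 → nearest is P0
(12, 2, 8) — d to each: P0:1.5, P1:15, P2:13, P3:18.5 → nearest is P0
(3.5, 10, 1.5) — d to each: P0:21.5, P1:8, P2:10, P3:7.5 → nearest is P3
1 of the 7 points has P2 as nearest.

1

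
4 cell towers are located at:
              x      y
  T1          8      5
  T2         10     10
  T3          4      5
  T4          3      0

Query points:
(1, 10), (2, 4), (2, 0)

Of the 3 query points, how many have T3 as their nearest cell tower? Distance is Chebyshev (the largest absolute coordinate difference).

(1, 10) — d to each: T1:7, T2:9, T3:5, T4:10 → nearest is T3
(2, 4) — d to each: T1:6, T2:8, T3:2, T4:4 → nearest is T3
(2, 0) — d to each: T1:6, T2:10, T3:5, T4:1 → nearest is T4
2 of the 3 points have T3 as nearest.

2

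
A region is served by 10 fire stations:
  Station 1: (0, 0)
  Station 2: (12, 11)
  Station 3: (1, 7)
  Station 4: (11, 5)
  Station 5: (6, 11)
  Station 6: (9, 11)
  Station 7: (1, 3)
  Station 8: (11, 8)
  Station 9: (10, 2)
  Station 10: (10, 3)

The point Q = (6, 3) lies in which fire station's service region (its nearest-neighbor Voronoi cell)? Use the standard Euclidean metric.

Squared Euclidean distances:
d²(Q, Station 1) = 36 + 9 = 45
d²(Q, Station 2) = 36 + 64 = 100
d²(Q, Station 3) = 25 + 16 = 41
d²(Q, Station 4) = 25 + 4 = 29
d²(Q, Station 5) = 0 + 64 = 64
d²(Q, Station 6) = 9 + 64 = 73
d²(Q, Station 7) = 25 + 0 = 25
d²(Q, Station 8) = 25 + 25 = 50
d²(Q, Station 9) = 16 + 1 = 17
d²(Q, Station 10) = 16 + 0 = 16
The smallest is to Station 10, so Q lies in the Voronoi region of Station 10.

Station 10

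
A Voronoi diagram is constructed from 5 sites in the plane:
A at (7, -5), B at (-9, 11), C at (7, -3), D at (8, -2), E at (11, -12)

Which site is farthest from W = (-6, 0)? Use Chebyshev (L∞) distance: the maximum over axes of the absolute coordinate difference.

d(W,A) = max(13, 5) = 13
d(W,B) = max(3, 11) = 11
d(W,C) = max(13, 3) = 13
d(W,D) = max(14, 2) = 14
d(W,E) = max(17, 12) = 17
The largest is to E.

E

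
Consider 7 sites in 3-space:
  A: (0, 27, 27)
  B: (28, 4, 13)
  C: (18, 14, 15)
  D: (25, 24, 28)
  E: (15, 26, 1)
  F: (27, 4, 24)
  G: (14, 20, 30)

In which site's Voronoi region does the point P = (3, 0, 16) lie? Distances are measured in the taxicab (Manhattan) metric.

C

d(P,A) = |3−0| + |0−27| + |16−27| = 3 + 27 + 11 = 41
d(P,B) = |3−28| + |0−4| + |16−13| = 25 + 4 + 3 = 32
d(P,C) = |3−18| + |0−14| + |16−15| = 15 + 14 + 1 = 30
d(P,D) = |3−25| + |0−24| + |16−28| = 22 + 24 + 12 = 58
d(P,E) = |3−15| + |0−26| + |16−1| = 12 + 26 + 15 = 53
d(P,F) = |3−27| + |0−4| + |16−24| = 24 + 4 + 8 = 36
d(P,G) = |3−14| + |0−20| + |16−30| = 11 + 20 + 14 = 45
C is nearest.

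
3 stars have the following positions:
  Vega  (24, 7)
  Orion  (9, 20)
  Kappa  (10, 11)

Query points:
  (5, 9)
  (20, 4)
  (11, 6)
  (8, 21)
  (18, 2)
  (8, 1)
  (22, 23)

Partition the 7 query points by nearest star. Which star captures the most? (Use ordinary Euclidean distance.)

(5, 9) — d² to each: Vega:365, Orion:137, Kappa:29 → nearest is Kappa
(20, 4) — d² to each: Vega:25, Orion:377, Kappa:149 → nearest is Vega
(11, 6) — d² to each: Vega:170, Orion:200, Kappa:26 → nearest is Kappa
(8, 21) — d² to each: Vega:452, Orion:2, Kappa:104 → nearest is Orion
(18, 2) — d² to each: Vega:61, Orion:405, Kappa:145 → nearest is Vega
(8, 1) — d² to each: Vega:292, Orion:362, Kappa:104 → nearest is Kappa
(22, 23) — d² to each: Vega:260, Orion:178, Kappa:288 → nearest is Orion
Tally — Vega:2, Orion:2, Kappa:3. Kappa captures the most (3).

Kappa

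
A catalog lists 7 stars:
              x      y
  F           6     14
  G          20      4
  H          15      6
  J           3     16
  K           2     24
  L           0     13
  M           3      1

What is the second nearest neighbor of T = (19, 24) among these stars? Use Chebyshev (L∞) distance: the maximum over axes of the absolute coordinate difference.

d(T,F) = max(13, 10) = 13
d(T,G) = max(1, 20) = 20
d(T,H) = max(4, 18) = 18
d(T,J) = max(16, 8) = 16
d(T,K) = max(17, 0) = 17
d(T,L) = max(19, 11) = 19
d(T,M) = max(16, 23) = 23
Sorted ascending: F, J, K, … — the second-nearest is J.

J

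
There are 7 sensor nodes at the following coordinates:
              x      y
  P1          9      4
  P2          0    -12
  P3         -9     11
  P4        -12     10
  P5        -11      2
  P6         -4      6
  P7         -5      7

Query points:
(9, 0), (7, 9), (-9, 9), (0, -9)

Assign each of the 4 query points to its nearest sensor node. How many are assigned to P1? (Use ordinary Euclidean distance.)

(9, 0) — d² to each: P1:16, P2:225, P3:445, P4:541, P5:404, P6:205, P7:245 → nearest is P1
(7, 9) — d² to each: P1:29, P2:490, P3:260, P4:362, P5:373, P6:130, P7:148 → nearest is P1
(-9, 9) — d² to each: P1:349, P2:522, P3:4, P4:10, P5:53, P6:34, P7:20 → nearest is P3
(0, -9) — d² to each: P1:250, P2:9, P3:481, P4:505, P5:242, P6:241, P7:281 → nearest is P2
2 of the 4 points have P1 as nearest.

2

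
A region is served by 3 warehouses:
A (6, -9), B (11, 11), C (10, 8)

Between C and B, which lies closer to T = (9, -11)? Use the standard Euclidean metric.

Compare squared distances:
|TC|² = (9−10)² + (-11−8)² = 1 + 361 = 362
|TB|² = (9−11)² + (-11−11)² = 4 + 484 = 488
362 < 488, so C is closer.

C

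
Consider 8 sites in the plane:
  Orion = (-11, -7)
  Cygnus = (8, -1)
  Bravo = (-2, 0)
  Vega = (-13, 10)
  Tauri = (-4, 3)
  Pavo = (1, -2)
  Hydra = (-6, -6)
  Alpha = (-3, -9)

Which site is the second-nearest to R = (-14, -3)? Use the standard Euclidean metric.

Since √ is increasing, it suffices to compare squared distances:
d²(R, Orion) = (-14−(-11))² + (-3−(-7))² = 9 + 16 = 25
d²(R, Cygnus) = (-14−8)² + (-3−(-1))² = 484 + 4 = 488
d²(R, Bravo) = (-14−(-2))² + (-3−0)² = 144 + 9 = 153
d²(R, Vega) = (-14−(-13))² + (-3−10)² = 1 + 169 = 170
d²(R, Tauri) = (-14−(-4))² + (-3−3)² = 100 + 36 = 136
d²(R, Pavo) = (-14−1)² + (-3−(-2))² = 225 + 1 = 226
d²(R, Hydra) = (-14−(-6))² + (-3−(-6))² = 64 + 9 = 73
d²(R, Alpha) = (-14−(-3))² + (-3−(-9))² = 121 + 36 = 157
Sorted ascending: Orion, Hydra, Tauri, … — the second-nearest is Hydra.

Hydra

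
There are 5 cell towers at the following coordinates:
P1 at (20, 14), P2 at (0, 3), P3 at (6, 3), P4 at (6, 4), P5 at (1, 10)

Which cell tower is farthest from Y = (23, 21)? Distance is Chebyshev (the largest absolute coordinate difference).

d(Y,P1) = max(3, 7) = 7
d(Y,P2) = max(23, 18) = 23
d(Y,P3) = max(17, 18) = 18
d(Y,P4) = max(17, 17) = 17
d(Y,P5) = max(22, 11) = 22
The largest is to P2.

P2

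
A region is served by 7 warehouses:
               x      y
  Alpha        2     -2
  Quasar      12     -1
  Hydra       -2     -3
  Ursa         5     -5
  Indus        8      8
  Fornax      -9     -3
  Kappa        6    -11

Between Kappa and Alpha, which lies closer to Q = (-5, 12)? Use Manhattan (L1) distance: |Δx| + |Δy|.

d(Q, Kappa) = |-5−6| + |12−(-11)| = 11 + 23 = 34
d(Q, Alpha) = |-5−2| + |12−(-2)| = 7 + 14 = 21
34 > 21, so Alpha is closer.

Alpha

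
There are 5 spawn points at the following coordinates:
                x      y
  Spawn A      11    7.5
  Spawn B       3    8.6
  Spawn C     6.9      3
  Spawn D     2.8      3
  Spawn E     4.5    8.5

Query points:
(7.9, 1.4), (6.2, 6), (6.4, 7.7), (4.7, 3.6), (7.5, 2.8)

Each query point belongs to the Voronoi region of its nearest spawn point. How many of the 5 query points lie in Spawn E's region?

(7.9, 1.4) — d² to each: Spawn A:46.82, Spawn B:75.85, Spawn C:3.56, Spawn D:28.57, Spawn E:61.97 → nearest is Spawn C
(6.2, 6) — d² to each: Spawn A:25.29, Spawn B:17, Spawn C:9.49, Spawn D:20.56, Spawn E:9.14 → nearest is Spawn E
(6.4, 7.7) — d² to each: Spawn A:21.2, Spawn B:12.37, Spawn C:22.34, Spawn D:35.05, Spawn E:4.25 → nearest is Spawn E
(4.7, 3.6) — d² to each: Spawn A:54.9, Spawn B:27.89, Spawn C:5.2, Spawn D:3.97, Spawn E:24.05 → nearest is Spawn D
(7.5, 2.8) — d² to each: Spawn A:34.34, Spawn B:53.89, Spawn C:0.4, Spawn D:22.13, Spawn E:41.49 → nearest is Spawn C
2 of the 5 points have Spawn E as nearest.

2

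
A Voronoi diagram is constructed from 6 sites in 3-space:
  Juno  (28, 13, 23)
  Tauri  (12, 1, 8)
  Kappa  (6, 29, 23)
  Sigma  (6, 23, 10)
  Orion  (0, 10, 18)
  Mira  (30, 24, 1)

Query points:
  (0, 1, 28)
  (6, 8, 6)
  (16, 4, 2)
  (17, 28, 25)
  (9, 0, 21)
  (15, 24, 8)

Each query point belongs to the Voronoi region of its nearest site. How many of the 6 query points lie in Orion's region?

(0, 1, 28) — d² to each: Juno:953, Tauri:544, Kappa:845, Sigma:844, Orion:181, Mira:2158 → nearest is Orion
(6, 8, 6) — d² to each: Juno:798, Tauri:89, Kappa:730, Sigma:241, Orion:184, Mira:857 → nearest is Tauri
(16, 4, 2) — d² to each: Juno:666, Tauri:61, Kappa:1166, Sigma:525, Orion:548, Mira:597 → nearest is Tauri
(17, 28, 25) — d² to each: Juno:350, Tauri:1043, Kappa:126, Sigma:371, Orion:662, Mira:761 → nearest is Kappa
(9, 0, 21) — d² to each: Juno:534, Tauri:179, Kappa:854, Sigma:659, Orion:190, Mira:1417 → nearest is Tauri
(15, 24, 8) — d² to each: Juno:515, Tauri:538, Kappa:331, Sigma:86, Orion:521, Mira:274 → nearest is Sigma
1 of the 6 points has Orion as nearest.

1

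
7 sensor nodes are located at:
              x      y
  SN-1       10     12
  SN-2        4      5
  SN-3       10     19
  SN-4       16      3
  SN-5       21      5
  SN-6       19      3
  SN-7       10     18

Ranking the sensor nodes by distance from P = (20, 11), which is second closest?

Since √ is increasing, it suffices to compare squared distances:
d²(P, SN-1) = (20−10)² + (11−12)² = 100 + 1 = 101
d²(P, SN-2) = (20−4)² + (11−5)² = 256 + 36 = 292
d²(P, SN-3) = (20−10)² + (11−19)² = 100 + 64 = 164
d²(P, SN-4) = (20−16)² + (11−3)² = 16 + 64 = 80
d²(P, SN-5) = (20−21)² + (11−5)² = 1 + 36 = 37
d²(P, SN-6) = (20−19)² + (11−3)² = 1 + 64 = 65
d²(P, SN-7) = (20−10)² + (11−18)² = 100 + 49 = 149
Sorted ascending: SN-5, SN-6, SN-4, … — the second-nearest is SN-6.

SN-6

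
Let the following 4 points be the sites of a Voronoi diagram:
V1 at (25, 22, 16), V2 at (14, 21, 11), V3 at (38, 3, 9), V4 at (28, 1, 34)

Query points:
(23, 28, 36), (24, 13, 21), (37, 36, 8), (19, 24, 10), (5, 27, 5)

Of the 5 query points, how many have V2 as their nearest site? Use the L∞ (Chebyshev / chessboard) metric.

2

(23, 28, 36) — d to each: V1:20, V2:25, V3:27, V4:27 → nearest is V1
(24, 13, 21) — d to each: V1:9, V2:10, V3:14, V4:13 → nearest is V1
(37, 36, 8) — d to each: V1:14, V2:23, V3:33, V4:35 → nearest is V1
(19, 24, 10) — d to each: V1:6, V2:5, V3:21, V4:24 → nearest is V2
(5, 27, 5) — d to each: V1:20, V2:9, V3:33, V4:29 → nearest is V2
2 of the 5 points have V2 as nearest.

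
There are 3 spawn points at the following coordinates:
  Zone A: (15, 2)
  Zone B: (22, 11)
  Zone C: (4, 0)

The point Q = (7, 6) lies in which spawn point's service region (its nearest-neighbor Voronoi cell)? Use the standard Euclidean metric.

Squared Euclidean distances:
d²(Q, Zone A) = (7−15)² + (6−2)² = 64 + 16 = 80
d²(Q, Zone B) = (7−22)² + (6−11)² = 225 + 25 = 250
d²(Q, Zone C) = (7−4)² + (6−0)² = 9 + 36 = 45
The smallest is to Zone C, so Q lies in the Voronoi region of Zone C.

Zone C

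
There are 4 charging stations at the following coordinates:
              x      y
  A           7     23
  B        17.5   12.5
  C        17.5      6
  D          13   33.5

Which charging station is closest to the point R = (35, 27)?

B

Squared Euclidean distances:
|RA|² = (35−7)² + (27−23)² = 784 + 16 = 800
|RB|² = (35−17.5)² + (27−12.5)² = 306.25 + 210.25 = 516.5
|RC|² = (35−17.5)² + (27−6)² = 306.25 + 441 = 747.25
|RD|² = (35−13)² + (27−33.5)² = 484 + 42.25 = 526.25
Minimum is at B.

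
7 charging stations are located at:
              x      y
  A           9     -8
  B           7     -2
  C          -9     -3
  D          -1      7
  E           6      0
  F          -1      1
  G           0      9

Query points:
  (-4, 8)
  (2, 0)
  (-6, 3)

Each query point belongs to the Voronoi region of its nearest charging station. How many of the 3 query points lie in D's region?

(-4, 8) — d² to each: A:425, B:221, C:146, D:10, E:164, F:58, G:17 → nearest is D
(2, 0) — d² to each: A:113, B:29, C:130, D:58, E:16, F:10, G:85 → nearest is F
(-6, 3) — d² to each: A:346, B:194, C:45, D:41, E:153, F:29, G:72 → nearest is F
1 of the 3 points has D as nearest.

1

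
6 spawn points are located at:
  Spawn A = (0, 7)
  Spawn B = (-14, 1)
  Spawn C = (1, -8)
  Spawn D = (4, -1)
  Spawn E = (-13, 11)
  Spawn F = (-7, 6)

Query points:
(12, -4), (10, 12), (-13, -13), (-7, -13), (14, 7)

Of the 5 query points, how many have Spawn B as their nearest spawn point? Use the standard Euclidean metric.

1

(12, -4) — d² to each: Spawn A:265, Spawn B:701, Spawn C:137, Spawn D:73, Spawn E:850, Spawn F:461 → nearest is Spawn D
(10, 12) — d² to each: Spawn A:125, Spawn B:697, Spawn C:481, Spawn D:205, Spawn E:530, Spawn F:325 → nearest is Spawn A
(-13, -13) — d² to each: Spawn A:569, Spawn B:197, Spawn C:221, Spawn D:433, Spawn E:576, Spawn F:397 → nearest is Spawn B
(-7, -13) — d² to each: Spawn A:449, Spawn B:245, Spawn C:89, Spawn D:265, Spawn E:612, Spawn F:361 → nearest is Spawn C
(14, 7) — d² to each: Spawn A:196, Spawn B:820, Spawn C:394, Spawn D:164, Spawn E:745, Spawn F:442 → nearest is Spawn D
1 of the 5 points has Spawn B as nearest.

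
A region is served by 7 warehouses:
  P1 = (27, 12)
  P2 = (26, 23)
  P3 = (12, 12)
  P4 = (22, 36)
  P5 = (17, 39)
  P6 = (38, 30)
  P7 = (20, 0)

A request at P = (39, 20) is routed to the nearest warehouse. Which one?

P6

Since √ is increasing, it suffices to compare squared distances:
|PP1|² = 144 + 64 = 208
|PP2|² = 169 + 9 = 178
|PP3|² = 729 + 64 = 793
|PP4|² = 289 + 256 = 545
|PP5|² = 484 + 361 = 845
|PP6|² = 1 + 100 = 101
|PP7|² = 361 + 400 = 761
Minimum is at P6.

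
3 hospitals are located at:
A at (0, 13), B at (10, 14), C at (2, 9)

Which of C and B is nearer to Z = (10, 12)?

Compare squared distances:
|ZC|² = (10−2)² + (12−9)² = 64 + 9 = 73
|ZB|² = (10−10)² + (12−14)² = 0 + 4 = 4
73 > 4, so B is closer.

B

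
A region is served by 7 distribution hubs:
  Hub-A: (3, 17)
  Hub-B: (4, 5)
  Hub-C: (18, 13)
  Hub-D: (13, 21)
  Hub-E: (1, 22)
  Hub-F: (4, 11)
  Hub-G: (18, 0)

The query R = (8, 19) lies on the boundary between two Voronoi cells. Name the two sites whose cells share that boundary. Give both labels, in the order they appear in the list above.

Squared distances from R to each site:
d²(R, Hub-A) = 25 + 4 = 29
d²(R, Hub-B) = 16 + 196 = 212
d²(R, Hub-C) = 100 + 36 = 136
d²(R, Hub-D) = 25 + 4 = 29
d²(R, Hub-E) = 49 + 9 = 58
d²(R, Hub-F) = 16 + 64 = 80
d²(R, Hub-G) = 100 + 361 = 461
R is equidistant from Hub-A and Hub-D (both at squared distance 29), and every other site is strictly farther — so R lies on the Hub-A–Hub-D Voronoi edge.

Hub-A and Hub-D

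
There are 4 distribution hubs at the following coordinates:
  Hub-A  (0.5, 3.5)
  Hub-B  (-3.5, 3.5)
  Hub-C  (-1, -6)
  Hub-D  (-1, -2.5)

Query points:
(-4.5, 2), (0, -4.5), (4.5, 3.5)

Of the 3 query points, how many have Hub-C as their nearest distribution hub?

1

(-4.5, 2) — d² to each: Hub-A:27.25, Hub-B:3.25, Hub-C:76.25, Hub-D:32.5 → nearest is Hub-B
(0, -4.5) — d² to each: Hub-A:64.25, Hub-B:76.25, Hub-C:3.25, Hub-D:5 → nearest is Hub-C
(4.5, 3.5) — d² to each: Hub-A:16, Hub-B:64, Hub-C:120.5, Hub-D:66.25 → nearest is Hub-A
1 of the 3 points has Hub-C as nearest.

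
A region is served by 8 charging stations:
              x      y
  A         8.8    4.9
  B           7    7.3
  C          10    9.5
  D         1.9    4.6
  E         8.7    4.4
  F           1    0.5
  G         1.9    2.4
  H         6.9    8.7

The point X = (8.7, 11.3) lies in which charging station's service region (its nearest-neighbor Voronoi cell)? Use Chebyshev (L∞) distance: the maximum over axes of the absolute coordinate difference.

d(X,A) = max(0.1, 6.4) = 6.4
d(X,B) = max(1.7, 4) = 4
d(X,C) = max(1.3, 1.8) = 1.8
d(X,D) = max(6.8, 6.7) = 6.8
d(X,E) = max(0, 6.9) = 6.9
d(X,F) = max(7.7, 10.8) = 10.8
d(X,G) = max(6.8, 8.9) = 8.9
d(X,H) = max(1.8, 2.6) = 2.6
The smallest is to C, so X lies in the Voronoi region of C.

C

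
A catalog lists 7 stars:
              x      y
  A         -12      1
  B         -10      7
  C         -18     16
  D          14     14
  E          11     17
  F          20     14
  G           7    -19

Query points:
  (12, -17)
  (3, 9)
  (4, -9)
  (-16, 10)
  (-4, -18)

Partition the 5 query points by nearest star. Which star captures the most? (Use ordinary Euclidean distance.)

(12, -17) — d² to each: A:900, B:1060, C:1989, D:965, E:1157, F:1025, G:29 → nearest is G
(3, 9) — d² to each: A:289, B:173, C:490, D:146, E:128, F:314, G:800 → nearest is E
(4, -9) — d² to each: A:356, B:452, C:1109, D:629, E:725, F:785, G:109 → nearest is G
(-16, 10) — d² to each: A:97, B:45, C:40, D:916, E:778, F:1312, G:1370 → nearest is C
(-4, -18) — d² to each: A:425, B:661, C:1352, D:1348, E:1450, F:1600, G:122 → nearest is G
Tally — C:1, E:1, G:3. G captures the most (3).

G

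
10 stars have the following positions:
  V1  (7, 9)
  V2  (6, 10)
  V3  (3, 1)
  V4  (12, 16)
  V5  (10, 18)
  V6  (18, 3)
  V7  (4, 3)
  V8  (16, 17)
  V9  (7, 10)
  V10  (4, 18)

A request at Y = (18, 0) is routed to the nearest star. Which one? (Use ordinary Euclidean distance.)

V6

Since √ is increasing, it suffices to compare squared distances:
|YV1|² = 121 + 81 = 202
|YV2|² = 144 + 100 = 244
|YV3|² = 225 + 1 = 226
|YV4|² = 36 + 256 = 292
|YV5|² = 64 + 324 = 388
|YV6|² = 0 + 9 = 9
|YV7|² = 196 + 9 = 205
|YV8|² = 4 + 289 = 293
|YV9|² = 121 + 100 = 221
d²(Y, V10) = 196 + 324 = 520
V6 is nearest.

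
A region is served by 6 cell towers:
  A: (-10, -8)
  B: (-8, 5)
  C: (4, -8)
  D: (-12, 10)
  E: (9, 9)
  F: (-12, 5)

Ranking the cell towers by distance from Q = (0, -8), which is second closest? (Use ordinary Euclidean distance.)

A

Since √ is increasing, it suffices to compare squared distances:
|QA|² = (0−(-10))² + (-8−(-8))² = 100 + 0 = 100
|QB|² = (0−(-8))² + (-8−5)² = 64 + 169 = 233
|QC|² = (0−4)² + (-8−(-8))² = 16 + 0 = 16
|QD|² = (0−(-12))² + (-8−10)² = 144 + 324 = 468
|QE|² = (0−9)² + (-8−9)² = 81 + 289 = 370
|QF|² = (0−(-12))² + (-8−5)² = 144 + 169 = 313
Sorted ascending: C, A, B, … — the second-nearest is A.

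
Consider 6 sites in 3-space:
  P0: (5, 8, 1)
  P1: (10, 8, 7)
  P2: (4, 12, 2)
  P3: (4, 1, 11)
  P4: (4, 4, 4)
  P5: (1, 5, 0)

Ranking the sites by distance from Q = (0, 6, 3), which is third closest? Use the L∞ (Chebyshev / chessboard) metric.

P0

d(Q,P0) = max(5, 2, 2) = 5
d(Q,P1) = max(10, 2, 4) = 10
d(Q,P2) = max(4, 6, 1) = 6
d(Q,P3) = max(4, 5, 8) = 8
d(Q,P4) = max(4, 2, 1) = 4
d(Q,P5) = max(1, 1, 3) = 3
Sorted ascending: P5, P4, P0, P2, … — the third-nearest is P0.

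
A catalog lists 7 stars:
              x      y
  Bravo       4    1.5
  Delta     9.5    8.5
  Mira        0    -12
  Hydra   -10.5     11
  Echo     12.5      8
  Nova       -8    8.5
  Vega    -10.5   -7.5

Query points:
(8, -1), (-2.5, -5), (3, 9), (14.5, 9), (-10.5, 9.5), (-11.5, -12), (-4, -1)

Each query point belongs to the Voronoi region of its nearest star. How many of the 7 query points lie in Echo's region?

(8, -1) — d² to each: Bravo:22.25, Delta:92.5, Mira:185, Hydra:486.25, Echo:101.25, Nova:346.25, Vega:384.5 → nearest is Bravo
(-2.5, -5) — d² to each: Bravo:84.5, Delta:326.25, Mira:55.25, Hydra:320, Echo:394, Nova:212.5, Vega:70.25 → nearest is Mira
(3, 9) — d² to each: Bravo:57.25, Delta:42.5, Mira:450, Hydra:186.25, Echo:91.25, Nova:121.25, Vega:454.5 → nearest is Delta
(14.5, 9) — d² to each: Bravo:166.5, Delta:25.25, Mira:651.25, Hydra:629, Echo:5, Nova:506.5, Vega:897.25 → nearest is Echo
(-10.5, 9.5) — d² to each: Bravo:274.25, Delta:401, Mira:572.5, Hydra:2.25, Echo:531.25, Nova:7.25, Vega:289 → nearest is Hydra
(-11.5, -12) — d² to each: Bravo:422.5, Delta:861.25, Mira:132.25, Hydra:530, Echo:976, Nova:432.5, Vega:21.25 → nearest is Vega
(-4, -1) — d² to each: Bravo:70.25, Delta:272.5, Mira:137, Hydra:186.25, Echo:353.25, Nova:106.25, Vega:84.5 → nearest is Bravo
1 of the 7 points has Echo as nearest.

1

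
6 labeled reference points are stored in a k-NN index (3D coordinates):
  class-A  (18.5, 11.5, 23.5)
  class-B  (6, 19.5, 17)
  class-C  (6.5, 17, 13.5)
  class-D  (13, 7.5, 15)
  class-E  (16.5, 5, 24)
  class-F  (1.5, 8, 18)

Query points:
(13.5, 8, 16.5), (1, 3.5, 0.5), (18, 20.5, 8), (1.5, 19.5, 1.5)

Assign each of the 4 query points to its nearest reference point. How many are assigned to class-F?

1

(13.5, 8, 16.5) — d² to each: class-A:86.25, class-B:188.75, class-C:139, class-D:2.75, class-E:74.25, class-F:146.25 → nearest is class-D
(1, 3.5, 0.5) — d² to each: class-A:899.25, class-B:553.25, class-C:381.5, class-D:370.25, class-E:794.75, class-F:326.75 → nearest is class-F
(18, 20.5, 8) — d² to each: class-A:321.5, class-B:226, class-C:174.75, class-D:243, class-E:498.5, class-F:528.5 → nearest is class-C
(1.5, 19.5, 1.5) — d² to each: class-A:837, class-B:260.5, class-C:175.25, class-D:458.5, class-E:941.5, class-F:404.5 → nearest is class-C
1 of the 4 points has class-F as nearest.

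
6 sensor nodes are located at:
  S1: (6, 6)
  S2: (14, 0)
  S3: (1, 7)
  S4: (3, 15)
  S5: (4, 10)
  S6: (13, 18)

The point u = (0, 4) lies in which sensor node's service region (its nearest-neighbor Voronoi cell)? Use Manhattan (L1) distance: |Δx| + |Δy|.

d(u,S1) = 6 + 2 = 8
d(u,S2) = 14 + 4 = 18
d(u,S3) = 1 + 3 = 4
d(u,S4) = 3 + 11 = 14
d(u,S5) = 4 + 6 = 10
d(u,S6) = 13 + 14 = 27
The smallest is to S3, so u lies in the Voronoi region of S3.

S3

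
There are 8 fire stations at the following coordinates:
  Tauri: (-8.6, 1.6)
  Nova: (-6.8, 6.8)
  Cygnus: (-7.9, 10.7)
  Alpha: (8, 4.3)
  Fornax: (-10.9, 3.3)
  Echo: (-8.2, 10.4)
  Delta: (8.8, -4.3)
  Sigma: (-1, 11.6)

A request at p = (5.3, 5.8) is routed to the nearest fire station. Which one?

Alpha

Since √ is increasing, it suffices to compare squared distances:
d²(p, Tauri) = 193.21 + 17.64 = 210.85
d²(p, Nova) = 146.41 + 1 = 147.41
d²(p, Cygnus) = 174.24 + 24.01 = 198.25
d²(p, Alpha) = 7.29 + 2.25 = 9.54
d²(p, Fornax) = 262.44 + 6.25 = 268.69
d²(p, Echo) = 182.25 + 21.16 = 203.41
d²(p, Delta) = 12.25 + 102.01 = 114.26
d²(p, Sigma) = 39.69 + 33.64 = 73.33
Minimum is at Alpha.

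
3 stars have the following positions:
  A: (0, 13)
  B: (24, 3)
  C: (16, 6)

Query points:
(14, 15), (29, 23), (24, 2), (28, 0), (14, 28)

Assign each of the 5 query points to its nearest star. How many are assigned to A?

(14, 15) — d² to each: A:200, B:244, C:85 → nearest is C
(29, 23) — d² to each: A:941, B:425, C:458 → nearest is B
(24, 2) — d² to each: A:697, B:1, C:80 → nearest is B
(28, 0) — d² to each: A:953, B:25, C:180 → nearest is B
(14, 28) — d² to each: A:421, B:725, C:488 → nearest is A
1 of the 5 points has A as nearest.

1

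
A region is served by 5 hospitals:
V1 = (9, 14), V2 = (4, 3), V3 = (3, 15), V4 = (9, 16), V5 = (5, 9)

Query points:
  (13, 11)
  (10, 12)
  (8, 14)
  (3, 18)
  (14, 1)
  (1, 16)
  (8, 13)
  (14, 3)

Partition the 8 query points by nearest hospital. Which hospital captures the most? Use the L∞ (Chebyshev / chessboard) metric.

(13, 11) — d to each: V1:4, V2:9, V3:10, V4:5, V5:8 → nearest is V1
(10, 12) — d to each: V1:2, V2:9, V3:7, V4:4, V5:5 → nearest is V1
(8, 14) — d to each: V1:1, V2:11, V3:5, V4:2, V5:5 → nearest is V1
(3, 18) — d to each: V1:6, V2:15, V3:3, V4:6, V5:9 → nearest is V3
(14, 1) — d to each: V1:13, V2:10, V3:14, V4:15, V5:9 → nearest is V5
(1, 16) — d to each: V1:8, V2:13, V3:2, V4:8, V5:7 → nearest is V3
(8, 13) — d to each: V1:1, V2:10, V3:5, V4:3, V5:4 → nearest is V1
(14, 3) — d to each: V1:11, V2:10, V3:12, V4:13, V5:9 → nearest is V5
Tally — V1:4, V3:2, V5:2. V1 captures the most (4).

V1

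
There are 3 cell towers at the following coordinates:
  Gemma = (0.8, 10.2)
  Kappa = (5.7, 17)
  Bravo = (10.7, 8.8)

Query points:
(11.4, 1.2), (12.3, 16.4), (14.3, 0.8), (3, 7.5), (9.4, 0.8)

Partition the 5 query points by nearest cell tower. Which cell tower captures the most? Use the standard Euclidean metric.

(11.4, 1.2) — d² to each: Gemma:193.36, Kappa:282.13, Bravo:58.25 → nearest is Bravo
(12.3, 16.4) — d² to each: Gemma:170.69, Kappa:43.92, Bravo:60.32 → nearest is Kappa
(14.3, 0.8) — d² to each: Gemma:270.61, Kappa:336.4, Bravo:76.96 → nearest is Bravo
(3, 7.5) — d² to each: Gemma:12.13, Kappa:97.54, Bravo:60.98 → nearest is Gemma
(9.4, 0.8) — d² to each: Gemma:162.32, Kappa:276.13, Bravo:65.69 → nearest is Bravo
Tally — Gemma:1, Kappa:1, Bravo:3. Bravo captures the most (3).

Bravo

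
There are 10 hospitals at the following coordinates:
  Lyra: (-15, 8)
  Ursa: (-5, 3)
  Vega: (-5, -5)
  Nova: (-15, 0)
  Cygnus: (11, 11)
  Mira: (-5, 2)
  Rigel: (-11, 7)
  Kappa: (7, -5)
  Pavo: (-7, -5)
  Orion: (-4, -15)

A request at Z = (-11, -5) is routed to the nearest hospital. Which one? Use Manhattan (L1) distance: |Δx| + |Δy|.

Pavo

d(Z, Lyra) = |-11−(-15)| + |-5−8| = 4 + 13 = 17
d(Z, Ursa) = |-11−(-5)| + |-5−3| = 6 + 8 = 14
d(Z, Vega) = |-11−(-5)| + |-5−(-5)| = 6 + 0 = 6
d(Z, Nova) = |-11−(-15)| + |-5−0| = 4 + 5 = 9
d(Z, Cygnus) = |-11−11| + |-5−11| = 22 + 16 = 38
d(Z, Mira) = |-11−(-5)| + |-5−2| = 6 + 7 = 13
d(Z, Rigel) = |-11−(-11)| + |-5−7| = 0 + 12 = 12
d(Z, Kappa) = |-11−7| + |-5−(-5)| = 18 + 0 = 18
d(Z, Pavo) = |-11−(-7)| + |-5−(-5)| = 4 + 0 = 4
d(Z, Orion) = |-11−(-4)| + |-5−(-15)| = 7 + 10 = 17
Minimum is at Pavo.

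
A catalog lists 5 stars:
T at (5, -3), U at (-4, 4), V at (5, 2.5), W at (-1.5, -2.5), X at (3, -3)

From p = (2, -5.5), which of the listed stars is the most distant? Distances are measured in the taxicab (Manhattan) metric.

U

d(p,T) = |2−5| + |-5.5−(-3)| = 3 + 2.5 = 5.5
d(p,U) = |2−(-4)| + |-5.5−4| = 6 + 9.5 = 15.5
d(p,V) = |2−5| + |-5.5−2.5| = 3 + 8 = 11
d(p,W) = |2−(-1.5)| + |-5.5−(-2.5)| = 3.5 + 3 = 6.5
d(p,X) = |2−3| + |-5.5−(-3)| = 1 + 2.5 = 3.5
The largest is to U.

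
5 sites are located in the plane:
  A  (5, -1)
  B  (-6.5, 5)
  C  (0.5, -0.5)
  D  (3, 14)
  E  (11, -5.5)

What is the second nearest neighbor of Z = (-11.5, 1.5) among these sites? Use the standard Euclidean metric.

C

Since √ is increasing, it suffices to compare squared distances:
|ZA|² = 272.25 + 6.25 = 278.5
|ZB|² = 25 + 12.25 = 37.25
|ZC|² = 144 + 4 = 148
|ZD|² = 210.25 + 156.25 = 366.5
|ZE|² = 506.25 + 49 = 555.25
Sorted ascending: B, C, A, … — the second-nearest is C.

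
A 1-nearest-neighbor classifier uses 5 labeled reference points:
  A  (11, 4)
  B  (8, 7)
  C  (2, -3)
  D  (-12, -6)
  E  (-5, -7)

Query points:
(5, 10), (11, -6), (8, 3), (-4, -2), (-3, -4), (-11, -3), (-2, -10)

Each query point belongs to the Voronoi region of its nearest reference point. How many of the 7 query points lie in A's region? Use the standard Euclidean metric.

(5, 10) — d² to each: A:72, B:18, C:178, D:545, E:389 → nearest is B
(11, -6) — d² to each: A:100, B:178, C:90, D:529, E:257 → nearest is C
(8, 3) — d² to each: A:10, B:16, C:72, D:481, E:269 → nearest is A
(-4, -2) — d² to each: A:261, B:225, C:37, D:80, E:26 → nearest is E
(-3, -4) — d² to each: A:260, B:242, C:26, D:85, E:13 → nearest is E
(-11, -3) — d² to each: A:533, B:461, C:169, D:10, E:52 → nearest is D
(-2, -10) — d² to each: A:365, B:389, C:65, D:116, E:18 → nearest is E
1 of the 7 points has A as nearest.

1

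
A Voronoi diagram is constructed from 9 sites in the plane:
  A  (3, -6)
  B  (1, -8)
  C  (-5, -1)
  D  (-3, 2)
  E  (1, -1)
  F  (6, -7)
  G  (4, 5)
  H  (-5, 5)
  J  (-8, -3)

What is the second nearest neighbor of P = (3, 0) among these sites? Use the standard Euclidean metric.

G

Compare squared distances (the ordering matches that of the actual distances):
|PA|² = 0 + 36 = 36
|PB|² = 4 + 64 = 68
|PC|² = 64 + 1 = 65
|PD|² = 36 + 4 = 40
|PE|² = 4 + 1 = 5
|PF|² = 9 + 49 = 58
|PG|² = 1 + 25 = 26
|PH|² = 64 + 25 = 89
|PJ|² = 121 + 9 = 130
Sorted ascending: E, G, A, … — the second-nearest is G.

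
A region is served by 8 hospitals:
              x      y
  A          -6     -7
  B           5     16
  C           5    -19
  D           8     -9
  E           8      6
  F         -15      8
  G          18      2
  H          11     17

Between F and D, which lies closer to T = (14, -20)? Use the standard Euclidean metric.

Compare squared distances:
|TF|² = (14−(-15))² + (-20−8)² = 841 + 784 = 1625
|TD|² = (14−8)² + (-20−(-9))² = 36 + 121 = 157
1625 > 157, so D is closer.

D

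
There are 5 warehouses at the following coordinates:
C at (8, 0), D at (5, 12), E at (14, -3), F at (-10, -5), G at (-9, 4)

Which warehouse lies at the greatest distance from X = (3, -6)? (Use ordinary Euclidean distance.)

D

Squared Euclidean distances:
|XC|² = 25 + 36 = 61
|XD|² = 4 + 324 = 328
|XE|² = 121 + 9 = 130
|XF|² = 169 + 1 = 170
|XG|² = 144 + 100 = 244
The largest is to D.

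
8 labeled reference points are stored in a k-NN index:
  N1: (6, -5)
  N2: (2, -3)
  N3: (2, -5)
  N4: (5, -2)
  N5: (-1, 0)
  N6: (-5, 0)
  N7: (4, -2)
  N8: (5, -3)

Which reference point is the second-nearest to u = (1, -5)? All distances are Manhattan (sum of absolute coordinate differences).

N2

d(u,N1) = |1−6| + |-5−(-5)| = 5 + 0 = 5
d(u,N2) = |1−2| + |-5−(-3)| = 1 + 2 = 3
d(u,N3) = |1−2| + |-5−(-5)| = 1 + 0 = 1
d(u,N4) = |1−5| + |-5−(-2)| = 4 + 3 = 7
d(u,N5) = |1−(-1)| + |-5−0| = 2 + 5 = 7
d(u,N6) = |1−(-5)| + |-5−0| = 6 + 5 = 11
d(u,N7) = |1−4| + |-5−(-2)| = 3 + 3 = 6
d(u,N8) = |1−5| + |-5−(-3)| = 4 + 2 = 6
Sorted ascending: N3, N2, N1, … — the second-nearest is N2.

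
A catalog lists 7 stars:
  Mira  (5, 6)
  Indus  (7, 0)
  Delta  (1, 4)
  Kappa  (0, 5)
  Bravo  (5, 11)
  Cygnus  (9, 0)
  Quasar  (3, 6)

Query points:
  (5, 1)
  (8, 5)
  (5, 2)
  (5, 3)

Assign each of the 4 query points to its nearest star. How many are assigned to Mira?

2

(5, 1) — d² to each: Mira:25, Indus:5, Delta:25, Kappa:41, Bravo:100, Cygnus:17, Quasar:29 → nearest is Indus
(8, 5) — d² to each: Mira:10, Indus:26, Delta:50, Kappa:64, Bravo:45, Cygnus:26, Quasar:26 → nearest is Mira
(5, 2) — d² to each: Mira:16, Indus:8, Delta:20, Kappa:34, Bravo:81, Cygnus:20, Quasar:20 → nearest is Indus
(5, 3) — d² to each: Mira:9, Indus:13, Delta:17, Kappa:29, Bravo:64, Cygnus:25, Quasar:13 → nearest is Mira
2 of the 4 points have Mira as nearest.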